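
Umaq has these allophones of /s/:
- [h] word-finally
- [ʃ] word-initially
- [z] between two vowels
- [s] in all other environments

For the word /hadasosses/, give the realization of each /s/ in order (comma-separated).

[z], [s], [s], [h]

Occurrence 1 (position 5): between two vowels → [z].
Occurrence 2 (position 7): no conditioning environment matches → elsewhere allophone [s].
Occurrence 3 (position 8): no conditioning environment matches → elsewhere allophone [s].
Occurrence 4 (position 10): word-finally → [h].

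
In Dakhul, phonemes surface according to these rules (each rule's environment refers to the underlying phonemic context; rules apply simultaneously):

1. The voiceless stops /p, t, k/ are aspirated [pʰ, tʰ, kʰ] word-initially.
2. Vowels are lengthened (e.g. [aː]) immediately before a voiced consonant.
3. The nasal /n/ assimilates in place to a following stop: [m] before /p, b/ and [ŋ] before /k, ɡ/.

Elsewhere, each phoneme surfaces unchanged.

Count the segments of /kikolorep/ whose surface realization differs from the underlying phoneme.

3

Segments that undergo a rule: /k/ → [kʰ] (rule 1); /o/ → [oː] (rule 2); /o/ → [oː] (rule 2).
All other segments surface unchanged.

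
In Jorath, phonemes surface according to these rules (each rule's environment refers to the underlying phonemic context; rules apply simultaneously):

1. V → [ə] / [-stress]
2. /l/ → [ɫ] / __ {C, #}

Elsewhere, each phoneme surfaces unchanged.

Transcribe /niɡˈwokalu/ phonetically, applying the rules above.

[nəɡˈwokələ]

/n/ (word-initial) is unaffected → [n].
/i/ (between /n/ and /ɡ/) occurs in an unstressed syllable → [ə] by rule 1.
/ɡ/ stays [ɡ].
/w/ (between /ɡ/ and /o/): no rule targets it → [w].
/o/ — between /w/ and /k/; rule 1 does not apply here → [o].
/k/ stays [k].
/a/ (between /k/ and /l/) occurs in an unstressed syllable → [ə] by rule 1.
/l/ — between /a/ and /u/; rule 2 does not apply here → [l].
Rule 1 applies to /u/ (word-final: in an unstressed syllable) → [ə].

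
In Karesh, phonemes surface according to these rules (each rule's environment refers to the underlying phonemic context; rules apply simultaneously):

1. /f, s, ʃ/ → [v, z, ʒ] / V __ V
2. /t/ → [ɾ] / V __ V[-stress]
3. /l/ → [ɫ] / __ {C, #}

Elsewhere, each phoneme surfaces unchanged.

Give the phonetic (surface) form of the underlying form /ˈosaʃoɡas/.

[ˈozaʒoɡas]

/s/ meets the environment for rule 1 (between two vowels) → [z].
/ʃ/ (between /a/ and /o/) occurs between two vowels → [ʒ] by rule 1.
/s/ — word-final; rule 1 does not apply here → [s].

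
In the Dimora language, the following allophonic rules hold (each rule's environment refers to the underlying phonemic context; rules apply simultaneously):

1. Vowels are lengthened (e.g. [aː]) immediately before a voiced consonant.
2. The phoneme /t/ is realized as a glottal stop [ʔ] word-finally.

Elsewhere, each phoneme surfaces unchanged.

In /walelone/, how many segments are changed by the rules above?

Segments that undergo a rule: /a/ → [aː] (rule 1); /e/ → [eː] (rule 1); /o/ → [oː] (rule 1).
All other segments surface unchanged.

3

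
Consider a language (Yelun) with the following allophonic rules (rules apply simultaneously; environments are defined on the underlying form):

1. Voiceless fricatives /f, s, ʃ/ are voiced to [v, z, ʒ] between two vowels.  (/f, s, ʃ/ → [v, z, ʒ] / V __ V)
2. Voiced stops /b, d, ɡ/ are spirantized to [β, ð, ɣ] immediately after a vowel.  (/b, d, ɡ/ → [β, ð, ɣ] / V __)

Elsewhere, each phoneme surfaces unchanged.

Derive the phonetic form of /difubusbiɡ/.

[divuβusbiɣ]

/d/ (word-initial) fails the environment for rule 2, so it stays [d].
/i/ — not in any rule's target class → [i].
/f/ meets the environment for rule 1 (between two vowels) → [v].
/u/ stays [u].
Rule 2 applies to /b/ (between /u/ and /u/: immediately after a vowel) → [β].
/u/ (between /b/ and /s/) is unaffected → [u].
/s/ (between /u/ and /b/): rule 1 targets it, but not between two vowels → unchanged [s].
/b/ — between /s/ and /i/; rule 2 does not apply here → [b].
/i/ (between /b/ and /ɡ/) is unaffected → [i].
/ɡ/ meets the environment for rule 2 (immediately after a vowel) → [ɣ].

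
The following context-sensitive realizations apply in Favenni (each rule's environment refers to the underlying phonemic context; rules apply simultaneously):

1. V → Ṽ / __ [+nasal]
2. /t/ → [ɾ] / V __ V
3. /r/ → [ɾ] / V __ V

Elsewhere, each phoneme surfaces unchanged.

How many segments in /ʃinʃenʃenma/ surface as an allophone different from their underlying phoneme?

3

Segments that undergo a rule: /i/ → [ĩ] (rule 1); /e/ → [ẽ] (rule 1); /e/ → [ẽ] (rule 1).
All other segments surface unchanged.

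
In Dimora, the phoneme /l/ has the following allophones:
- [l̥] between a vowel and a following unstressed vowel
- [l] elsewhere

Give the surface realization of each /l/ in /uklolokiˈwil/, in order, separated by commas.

Occurrence 1 (position 3): no conditioning environment matches → elsewhere allophone [l].
Occurrence 2 (position 5): between a vowel and a following unstressed vowel → [l̥].
Occurrence 3 (position 11): no conditioning environment matches → elsewhere allophone [l].

[l], [l̥], [l]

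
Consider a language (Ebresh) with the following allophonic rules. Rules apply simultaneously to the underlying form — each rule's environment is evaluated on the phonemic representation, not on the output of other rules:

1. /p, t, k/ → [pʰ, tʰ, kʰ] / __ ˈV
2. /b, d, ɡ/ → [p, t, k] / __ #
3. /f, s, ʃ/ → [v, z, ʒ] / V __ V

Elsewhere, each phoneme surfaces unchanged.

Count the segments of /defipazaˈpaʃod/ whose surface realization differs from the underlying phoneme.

4

Segments that undergo a rule: /f/ → [v] (rule 3); /p/ → [pʰ] (rule 1); /ʃ/ → [ʒ] (rule 3); /d/ → [t] (rule 2).
All other segments surface unchanged.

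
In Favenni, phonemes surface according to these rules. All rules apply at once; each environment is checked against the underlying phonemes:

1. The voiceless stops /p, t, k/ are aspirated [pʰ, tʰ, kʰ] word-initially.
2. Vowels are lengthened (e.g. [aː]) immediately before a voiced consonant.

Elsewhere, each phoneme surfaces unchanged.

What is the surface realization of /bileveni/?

[biːleːveːni]

/i/ — between /b/ and /l/, before a voiced consonant — surfaces as [iː] (rule 2).
/e/ — between /l/ and /v/, before a voiced consonant — surfaces as [eː] (rule 2).
/e/ (between /v/ and /n/) occurs before a voiced consonant → [eː] by rule 2.
/i/ (word-final): rule 2 targets it, but not before a voiced consonant → unchanged [i].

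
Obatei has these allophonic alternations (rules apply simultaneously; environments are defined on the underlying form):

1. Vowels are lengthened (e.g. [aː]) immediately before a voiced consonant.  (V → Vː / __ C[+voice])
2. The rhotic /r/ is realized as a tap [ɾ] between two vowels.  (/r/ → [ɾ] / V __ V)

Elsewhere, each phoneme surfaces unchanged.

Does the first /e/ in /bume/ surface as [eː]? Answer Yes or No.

/e/ — word-final; rule 1 does not apply here → [e].
The actual realization is [e], not [eː].

No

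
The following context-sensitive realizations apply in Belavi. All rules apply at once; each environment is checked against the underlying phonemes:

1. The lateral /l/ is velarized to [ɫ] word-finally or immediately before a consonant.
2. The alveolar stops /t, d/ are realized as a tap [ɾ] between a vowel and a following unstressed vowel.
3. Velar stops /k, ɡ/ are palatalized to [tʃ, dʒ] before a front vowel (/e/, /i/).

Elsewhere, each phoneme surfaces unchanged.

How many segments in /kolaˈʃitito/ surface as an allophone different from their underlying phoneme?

Segments that undergo a rule: /t/ → [ɾ] (rule 2); /t/ → [ɾ] (rule 2).
All other segments surface unchanged.

2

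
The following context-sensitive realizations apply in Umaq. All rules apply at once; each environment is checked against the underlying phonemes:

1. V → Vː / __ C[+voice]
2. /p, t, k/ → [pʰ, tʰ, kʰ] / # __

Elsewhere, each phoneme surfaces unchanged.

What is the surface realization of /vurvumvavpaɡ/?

/u/ (between /v/ and /r/) occurs before a voiced consonant → [uː] by rule 1.
Rule 1 applies to /u/ (between /v/ and /m/: before a voiced consonant) → [uː].
/a/ — between /v/ and /v/, before a voiced consonant — surfaces as [aː] (rule 1).
/p/ — between /v/ and /a/; rule 2 does not apply here → [p].
/a/ meets the environment for rule 1 (before a voiced consonant) → [aː].

[vuːrvuːmvaːvpaːɡ]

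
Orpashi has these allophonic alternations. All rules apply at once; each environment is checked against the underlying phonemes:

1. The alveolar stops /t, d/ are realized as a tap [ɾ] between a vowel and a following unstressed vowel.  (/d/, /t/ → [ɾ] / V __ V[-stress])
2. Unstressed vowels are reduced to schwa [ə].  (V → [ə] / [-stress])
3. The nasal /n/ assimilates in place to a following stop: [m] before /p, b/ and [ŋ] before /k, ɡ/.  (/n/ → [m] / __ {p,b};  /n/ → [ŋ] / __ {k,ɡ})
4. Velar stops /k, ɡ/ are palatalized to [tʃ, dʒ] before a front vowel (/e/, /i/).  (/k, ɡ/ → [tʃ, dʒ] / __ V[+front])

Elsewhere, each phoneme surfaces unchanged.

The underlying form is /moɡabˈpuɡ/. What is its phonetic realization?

[məɡəbˈpuɡ]

/m/ (word-initial) is unaffected → [m].
/o/ (between /m/ and /ɡ/): in an unstressed syllable, so rule 2 applies → [ə].
/ɡ/ (between /o/ and /a/) is in the target of rule 4 but the environment (before a front vowel) is not met → [ɡ].
/a/ meets the environment for rule 2 (in an unstressed syllable) → [ə].
/b/ stays [b].
/p/ (between /b/ and /u/) is unaffected → [p].
/u/ (between /p/ and /ɡ/) is in the target of rule 2 but the environment (in an unstressed syllable) is not met → [u].
/ɡ/ — word-final; rule 4 does not apply here → [ɡ].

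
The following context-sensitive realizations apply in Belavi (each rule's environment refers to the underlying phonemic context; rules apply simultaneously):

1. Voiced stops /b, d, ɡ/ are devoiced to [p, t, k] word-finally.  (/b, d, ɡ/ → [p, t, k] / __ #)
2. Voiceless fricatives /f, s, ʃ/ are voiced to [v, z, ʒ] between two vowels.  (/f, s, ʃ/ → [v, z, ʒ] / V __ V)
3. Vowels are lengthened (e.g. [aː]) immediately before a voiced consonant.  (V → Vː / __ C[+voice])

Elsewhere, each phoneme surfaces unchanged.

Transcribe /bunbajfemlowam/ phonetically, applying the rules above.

[buːnbaːjfeːmloːwaːm]

/b/ — word-initial; rule 1 does not apply here → [b].
/u/ (between /b/ and /n/) occurs before a voiced consonant → [uː] by rule 3.
/b/ — between /n/ and /a/; rule 1 does not apply here → [b].
/a/ (between /b/ and /j/): before a voiced consonant, so rule 3 applies → [aː].
/f/ (between /j/ and /e/): rule 2 targets it, but not between two vowels → unchanged [f].
/e/ (between /f/ and /m/): before a voiced consonant, so rule 3 applies → [eː].
Rule 3 applies to /o/ (between /l/ and /w/: before a voiced consonant) → [oː].
/a/ meets the environment for rule 3 (before a voiced consonant) → [aː].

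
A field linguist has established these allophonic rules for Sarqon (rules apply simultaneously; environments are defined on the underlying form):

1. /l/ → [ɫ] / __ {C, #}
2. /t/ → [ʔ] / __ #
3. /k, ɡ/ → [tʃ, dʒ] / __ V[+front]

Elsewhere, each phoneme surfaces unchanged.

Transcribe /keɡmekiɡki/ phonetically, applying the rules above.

[tʃeɡmetʃiɡtʃi]

Rule 3 applies to /k/ (word-initial: before a front vowel) → [tʃ].
/e/ stays [e].
/ɡ/ — between /e/ and /m/; rule 3 does not apply here → [ɡ].
/m/ — not in any rule's target class → [m].
/e/ — not in any rule's target class → [e].
/k/ (between /e/ and /i/) occurs before a front vowel → [tʃ] by rule 3.
/i/ — not in any rule's target class → [i].
/ɡ/ (between /i/ and /k/): rule 3 targets it, but not before a front vowel → unchanged [ɡ].
Rule 3 applies to /k/ (between /ɡ/ and /i/: before a front vowel) → [tʃ].
/i/ (word-final): no rule targets it → [i].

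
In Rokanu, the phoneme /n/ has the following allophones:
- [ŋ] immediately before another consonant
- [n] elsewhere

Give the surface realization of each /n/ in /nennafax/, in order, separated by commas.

[n], [ŋ], [n]

Occurrence 1 (position 1): no conditioning environment matches → elsewhere allophone [n].
Occurrence 2 (position 3): immediately before another consonant → [ŋ].
Occurrence 3 (position 4): no conditioning environment matches → elsewhere allophone [n].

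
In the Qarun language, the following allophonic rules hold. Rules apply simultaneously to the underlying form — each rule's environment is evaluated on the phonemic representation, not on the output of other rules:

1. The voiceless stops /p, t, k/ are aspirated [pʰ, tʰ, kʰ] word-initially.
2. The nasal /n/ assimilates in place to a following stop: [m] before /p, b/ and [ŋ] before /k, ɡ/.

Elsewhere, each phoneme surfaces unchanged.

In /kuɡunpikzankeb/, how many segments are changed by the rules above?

3

Segments that undergo a rule: /k/ → [kʰ] (rule 1); /n/ → [m] (rule 2); /n/ → [ŋ] (rule 2).
All other segments surface unchanged.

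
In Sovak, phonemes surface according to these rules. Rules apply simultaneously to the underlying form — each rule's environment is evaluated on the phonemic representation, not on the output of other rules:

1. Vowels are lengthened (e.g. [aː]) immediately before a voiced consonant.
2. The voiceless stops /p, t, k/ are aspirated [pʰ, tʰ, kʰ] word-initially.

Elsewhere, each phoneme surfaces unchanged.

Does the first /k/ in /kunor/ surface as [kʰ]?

/k/ (word-initial) occurs word-initially → [kʰ] by rule 2.
The actual realization is [kʰ], which matches [kʰ].

Yes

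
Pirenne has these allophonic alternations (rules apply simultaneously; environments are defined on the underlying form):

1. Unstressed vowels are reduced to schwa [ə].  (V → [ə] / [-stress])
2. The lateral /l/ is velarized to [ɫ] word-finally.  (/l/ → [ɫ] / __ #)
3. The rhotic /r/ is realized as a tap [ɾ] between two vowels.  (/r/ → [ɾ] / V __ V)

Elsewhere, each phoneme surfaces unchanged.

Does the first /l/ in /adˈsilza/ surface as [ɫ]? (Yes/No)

No

/l/ (between /i/ and /z/) fails the environment for rule 2, so it stays [l].
The actual realization is [l], not [ɫ].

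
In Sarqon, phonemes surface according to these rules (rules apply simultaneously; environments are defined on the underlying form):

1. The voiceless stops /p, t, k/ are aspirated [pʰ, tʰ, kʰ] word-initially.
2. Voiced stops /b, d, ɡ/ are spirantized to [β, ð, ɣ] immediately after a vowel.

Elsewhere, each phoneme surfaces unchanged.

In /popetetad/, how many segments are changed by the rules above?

Segments that undergo a rule: /p/ → [pʰ] (rule 1); /d/ → [ð] (rule 2).
All other segments surface unchanged.

2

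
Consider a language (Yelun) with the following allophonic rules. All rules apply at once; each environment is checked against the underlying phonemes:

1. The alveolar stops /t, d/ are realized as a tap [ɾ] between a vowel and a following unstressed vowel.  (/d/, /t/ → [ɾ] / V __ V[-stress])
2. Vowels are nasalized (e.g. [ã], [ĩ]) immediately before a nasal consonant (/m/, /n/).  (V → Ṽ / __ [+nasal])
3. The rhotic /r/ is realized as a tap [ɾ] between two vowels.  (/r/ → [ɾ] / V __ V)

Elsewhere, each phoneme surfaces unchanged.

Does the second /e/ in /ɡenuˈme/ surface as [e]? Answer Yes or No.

Yes

/e/ (word-final) is in the target of rule 2 but the environment (before a nasal consonant) is not met → [e].
The actual realization is [e], which matches [e].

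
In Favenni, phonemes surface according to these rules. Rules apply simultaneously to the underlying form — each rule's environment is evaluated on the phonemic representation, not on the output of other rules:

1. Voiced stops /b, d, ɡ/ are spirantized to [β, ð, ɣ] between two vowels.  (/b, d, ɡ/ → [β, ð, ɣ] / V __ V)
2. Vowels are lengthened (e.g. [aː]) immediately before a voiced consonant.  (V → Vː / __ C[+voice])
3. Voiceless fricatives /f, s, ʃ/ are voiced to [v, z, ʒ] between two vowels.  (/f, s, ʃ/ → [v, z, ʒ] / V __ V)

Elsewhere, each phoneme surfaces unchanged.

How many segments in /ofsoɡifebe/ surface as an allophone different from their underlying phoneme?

Segments that undergo a rule: /o/ → [oː] (rule 2); /ɡ/ → [ɣ] (rule 1); /f/ → [v] (rule 3); /e/ → [eː] (rule 2); /b/ → [β] (rule 1).
All other segments surface unchanged.

5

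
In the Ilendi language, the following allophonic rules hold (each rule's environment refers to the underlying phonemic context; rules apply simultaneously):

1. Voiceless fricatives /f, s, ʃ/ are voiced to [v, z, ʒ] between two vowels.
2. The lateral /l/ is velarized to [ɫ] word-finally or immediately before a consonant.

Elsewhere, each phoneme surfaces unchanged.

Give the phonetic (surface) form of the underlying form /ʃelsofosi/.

/ʃ/ (word-initial) is in the target of rule 1 but the environment (between two vowels) is not met → [ʃ].
/l/ meets the environment for rule 2 (word-finally or immediately before a consonant) → [ɫ].
/s/ (between /l/ and /o/): rule 1 targets it, but not between two vowels → unchanged [s].
/f/ — between /o/ and /o/, between two vowels — surfaces as [v] (rule 1).
/s/ (between /o/ and /i/): between two vowels, so rule 1 applies → [z].

[ʃeɫsovozi]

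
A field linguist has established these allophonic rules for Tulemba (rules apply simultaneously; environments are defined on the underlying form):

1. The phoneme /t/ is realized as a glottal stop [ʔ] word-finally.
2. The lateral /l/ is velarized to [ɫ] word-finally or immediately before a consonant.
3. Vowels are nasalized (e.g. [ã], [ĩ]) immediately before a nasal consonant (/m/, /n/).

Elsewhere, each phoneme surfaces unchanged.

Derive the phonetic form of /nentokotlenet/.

[nẽntokotlẽneʔ]

/n/ (word-initial) is unaffected → [n].
/e/ (between /n/ and /n/) occurs before a nasal consonant → [ẽ] by rule 3.
/n/ (between /e/ and /t/): no rule targets it → [n].
/t/ — between /n/ and /o/; rule 1 does not apply here → [t].
/o/ (between /t/ and /k/): rule 3 targets it, but not before a nasal consonant → unchanged [o].
/k/ (between /o/ and /o/): no rule targets it → [k].
/o/ (between /k/ and /t/) fails the environment for rule 3, so it stays [o].
/t/ (between /o/ and /l/) fails the environment for rule 1, so it stays [t].
/l/ (between /t/ and /e/): rule 2 targets it, but not word-finally or immediately before a consonant → unchanged [l].
/e/ (between /l/ and /n/): before a nasal consonant, so rule 3 applies → [ẽ].
/n/ stays [n].
/e/ (between /n/ and /t/): rule 3 targets it, but not before a nasal consonant → unchanged [e].
/t/ (word-final): word-finally, so rule 1 applies → [ʔ].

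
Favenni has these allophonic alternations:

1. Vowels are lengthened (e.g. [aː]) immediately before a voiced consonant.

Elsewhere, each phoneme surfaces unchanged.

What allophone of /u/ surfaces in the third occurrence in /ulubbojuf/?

/u/ — between /j/ and /f/; rule 1 does not apply here → [u].

[u]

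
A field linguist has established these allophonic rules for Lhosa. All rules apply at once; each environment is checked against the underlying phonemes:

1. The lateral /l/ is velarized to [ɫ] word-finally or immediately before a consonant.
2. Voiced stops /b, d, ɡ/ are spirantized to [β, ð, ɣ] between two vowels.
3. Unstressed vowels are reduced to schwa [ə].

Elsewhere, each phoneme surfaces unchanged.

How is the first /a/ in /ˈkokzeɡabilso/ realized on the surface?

[ə]

Rule 3 applies to /a/ (between /ɡ/ and /b/: in an unstressed syllable) → [ə].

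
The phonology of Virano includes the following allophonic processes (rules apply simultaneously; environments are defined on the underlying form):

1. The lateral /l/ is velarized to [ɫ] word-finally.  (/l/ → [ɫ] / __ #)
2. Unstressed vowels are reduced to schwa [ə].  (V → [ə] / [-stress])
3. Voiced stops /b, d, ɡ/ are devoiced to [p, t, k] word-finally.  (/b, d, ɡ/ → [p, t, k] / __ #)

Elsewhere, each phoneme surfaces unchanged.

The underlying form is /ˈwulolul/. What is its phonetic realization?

[ˈwulələɫ]

/w/ (word-initial): no rule targets it → [w].
/u/ (between /w/ and /l/): rule 2 targets it, but not in an unstressed syllable → unchanged [u].
/l/ (between /u/ and /o/) fails the environment for rule 1, so it stays [l].
/o/ — between /l/ and /l/, in an unstressed syllable — surfaces as [ə] (rule 2).
/l/ (between /o/ and /u/): rule 1 targets it, but not word-finally → unchanged [l].
Rule 2 applies to /u/ (between /l/ and /l/: in an unstressed syllable) → [ə].
/l/ — word-final, word-finally — surfaces as [ɫ] (rule 1).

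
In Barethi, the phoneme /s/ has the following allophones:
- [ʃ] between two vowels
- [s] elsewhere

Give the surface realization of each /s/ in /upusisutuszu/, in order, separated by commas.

Occurrence 1 (position 4): between two vowels → [ʃ].
Occurrence 2 (position 6): between two vowels → [ʃ].
Occurrence 3 (position 10): no conditioning environment matches → elsewhere allophone [s].

[ʃ], [ʃ], [s]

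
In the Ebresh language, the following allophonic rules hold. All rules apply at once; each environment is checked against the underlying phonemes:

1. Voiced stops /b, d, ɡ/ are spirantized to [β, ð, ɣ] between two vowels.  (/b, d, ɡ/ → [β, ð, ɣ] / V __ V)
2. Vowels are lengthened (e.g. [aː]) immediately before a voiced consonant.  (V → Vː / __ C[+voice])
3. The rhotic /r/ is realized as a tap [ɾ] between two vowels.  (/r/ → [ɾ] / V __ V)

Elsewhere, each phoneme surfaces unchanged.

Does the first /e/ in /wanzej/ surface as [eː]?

/e/ (between /z/ and /j/): before a voiced consonant, so rule 2 applies → [eː].
The actual realization is [eː], which matches [eː].

Yes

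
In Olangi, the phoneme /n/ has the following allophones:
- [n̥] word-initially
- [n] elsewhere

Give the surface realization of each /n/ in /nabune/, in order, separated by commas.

[n̥], [n]

Occurrence 1 (position 1): word-initially → [n̥].
Occurrence 2 (position 5): no conditioning environment matches → elsewhere allophone [n].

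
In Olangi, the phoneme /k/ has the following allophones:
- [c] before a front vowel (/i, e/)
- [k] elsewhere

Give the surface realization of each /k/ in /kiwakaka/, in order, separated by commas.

Occurrence 1 (position 1): before a front vowel → [c].
Occurrence 2 (position 5): no conditioning environment matches → elsewhere allophone [k].
Occurrence 3 (position 7): no conditioning environment matches → elsewhere allophone [k].

[c], [k], [k]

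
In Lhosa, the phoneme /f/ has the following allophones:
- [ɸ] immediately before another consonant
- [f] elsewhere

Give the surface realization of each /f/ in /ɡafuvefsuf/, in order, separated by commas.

[f], [ɸ], [f]

Occurrence 1 (position 3): no conditioning environment matches → elsewhere allophone [f].
Occurrence 2 (position 7): immediately before another consonant → [ɸ].
Occurrence 3 (position 10): no conditioning environment matches → elsewhere allophone [f].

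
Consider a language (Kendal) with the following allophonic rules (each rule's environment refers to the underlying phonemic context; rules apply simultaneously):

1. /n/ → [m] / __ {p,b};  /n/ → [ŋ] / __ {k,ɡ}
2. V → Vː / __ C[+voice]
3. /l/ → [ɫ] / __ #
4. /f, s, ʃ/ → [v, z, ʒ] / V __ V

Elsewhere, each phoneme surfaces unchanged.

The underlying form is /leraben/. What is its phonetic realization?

/l/ (word-initial): rule 3 targets it, but not word-finally → unchanged [l].
/e/ meets the environment for rule 2 (before a voiced consonant) → [eː].
/r/ (between /e/ and /a/) is unaffected → [r].
/a/ meets the environment for rule 2 (before a voiced consonant) → [aː].
/b/ (between /a/ and /e/): no rule targets it → [b].
/e/ (between /b/ and /n/): before a voiced consonant, so rule 2 applies → [eː].
/n/ (word-final) fails the environment for rule 1, so it stays [n].

[leːraːbeːn]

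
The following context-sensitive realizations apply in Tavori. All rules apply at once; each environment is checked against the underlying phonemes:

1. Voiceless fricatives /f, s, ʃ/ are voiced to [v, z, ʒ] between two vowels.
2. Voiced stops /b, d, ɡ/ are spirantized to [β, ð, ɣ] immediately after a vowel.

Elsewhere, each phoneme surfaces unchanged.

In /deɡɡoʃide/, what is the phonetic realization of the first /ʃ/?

[ʒ]

/ʃ/ (between /o/ and /i/) occurs between two vowels → [ʒ] by rule 1.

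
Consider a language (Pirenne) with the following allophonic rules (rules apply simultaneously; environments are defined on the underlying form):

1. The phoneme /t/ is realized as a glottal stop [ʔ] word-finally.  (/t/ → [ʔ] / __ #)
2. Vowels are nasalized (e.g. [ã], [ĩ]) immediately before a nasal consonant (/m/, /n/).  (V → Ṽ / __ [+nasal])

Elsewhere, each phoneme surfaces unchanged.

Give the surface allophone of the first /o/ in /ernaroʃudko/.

[o]

/o/ — between /r/ and /ʃ/; rule 2 does not apply here → [o].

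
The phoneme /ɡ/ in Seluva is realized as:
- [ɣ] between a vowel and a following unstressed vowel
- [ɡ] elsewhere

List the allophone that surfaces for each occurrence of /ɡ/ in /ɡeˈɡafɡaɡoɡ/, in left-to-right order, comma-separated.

[ɡ], [ɡ], [ɡ], [ɣ], [ɡ]

Occurrence 1 (position 1): no conditioning environment matches → elsewhere allophone [ɡ].
Occurrence 2 (position 3): no conditioning environment matches → elsewhere allophone [ɡ].
Occurrence 3 (position 6): no conditioning environment matches → elsewhere allophone [ɡ].
Occurrence 4 (position 8): between a vowel and a following unstressed vowel → [ɣ].
Occurrence 5 (position 10): no conditioning environment matches → elsewhere allophone [ɡ].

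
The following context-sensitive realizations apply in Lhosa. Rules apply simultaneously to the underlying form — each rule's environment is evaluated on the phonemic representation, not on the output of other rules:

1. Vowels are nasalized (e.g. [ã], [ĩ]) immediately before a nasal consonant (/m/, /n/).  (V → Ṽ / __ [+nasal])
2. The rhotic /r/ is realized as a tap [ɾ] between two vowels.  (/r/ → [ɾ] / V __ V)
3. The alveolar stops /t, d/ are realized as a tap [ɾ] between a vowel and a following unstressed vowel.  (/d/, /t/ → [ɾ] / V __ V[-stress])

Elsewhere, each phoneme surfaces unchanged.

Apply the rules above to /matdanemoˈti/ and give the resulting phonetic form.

[matdãnẽmoˈti]

/m/ stays [m].
/a/ (between /m/ and /t/): rule 1 targets it, but not before a nasal consonant → unchanged [a].
/t/ (between /a/ and /d/): rule 3 targets it, but not between a vowel and a following unstressed vowel → unchanged [t].
/d/ (between /t/ and /a/) is in the target of rule 3 but the environment (between a vowel and a following unstressed vowel) is not met → [d].
/a/ (between /d/ and /n/): before a nasal consonant, so rule 1 applies → [ã].
/n/ (between /a/ and /e/): no rule targets it → [n].
/e/ (between /n/ and /m/): before a nasal consonant, so rule 1 applies → [ẽ].
/m/ — not in any rule's target class → [m].
/o/ (between /m/ and /t/) is in the target of rule 1 but the environment (before a nasal consonant) is not met → [o].
/t/ — between /o/ and /i/; rule 3 does not apply here → [t].
/i/ (word-final) fails the environment for rule 1, so it stays [i].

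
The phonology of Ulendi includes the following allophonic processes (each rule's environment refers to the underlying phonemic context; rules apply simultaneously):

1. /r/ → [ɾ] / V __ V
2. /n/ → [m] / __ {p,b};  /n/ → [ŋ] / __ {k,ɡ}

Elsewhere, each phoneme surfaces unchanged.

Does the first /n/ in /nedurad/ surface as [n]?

Yes

/n/ — word-initial; rule 2 does not apply here → [n].
The actual realization is [n], which matches [n].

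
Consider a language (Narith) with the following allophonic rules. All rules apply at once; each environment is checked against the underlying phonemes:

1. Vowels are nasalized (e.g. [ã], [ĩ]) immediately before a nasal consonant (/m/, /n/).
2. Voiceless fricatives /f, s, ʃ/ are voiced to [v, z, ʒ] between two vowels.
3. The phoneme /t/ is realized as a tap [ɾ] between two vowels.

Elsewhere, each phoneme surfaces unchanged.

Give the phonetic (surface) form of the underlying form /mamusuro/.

Rule 1 applies to /a/ (between /m/ and /m/: before a nasal consonant) → [ã].
/u/ (between /m/ and /s/) is in the target of rule 1 but the environment (before a nasal consonant) is not met → [u].
Rule 2 applies to /s/ (between /u/ and /u/: between two vowels) → [z].
/u/ — between /s/ and /r/; rule 1 does not apply here → [u].
/o/ (word-final) fails the environment for rule 1, so it stays [o].

[mãmuzuro]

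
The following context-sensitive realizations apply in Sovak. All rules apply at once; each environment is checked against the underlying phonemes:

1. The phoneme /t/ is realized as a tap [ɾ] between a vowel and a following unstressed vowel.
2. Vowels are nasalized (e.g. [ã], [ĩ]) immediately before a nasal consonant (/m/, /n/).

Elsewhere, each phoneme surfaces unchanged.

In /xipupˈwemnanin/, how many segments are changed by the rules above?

Segments that undergo a rule: /e/ → [ẽ] (rule 2); /a/ → [ã] (rule 2); /i/ → [ĩ] (rule 2).
All other segments surface unchanged.

3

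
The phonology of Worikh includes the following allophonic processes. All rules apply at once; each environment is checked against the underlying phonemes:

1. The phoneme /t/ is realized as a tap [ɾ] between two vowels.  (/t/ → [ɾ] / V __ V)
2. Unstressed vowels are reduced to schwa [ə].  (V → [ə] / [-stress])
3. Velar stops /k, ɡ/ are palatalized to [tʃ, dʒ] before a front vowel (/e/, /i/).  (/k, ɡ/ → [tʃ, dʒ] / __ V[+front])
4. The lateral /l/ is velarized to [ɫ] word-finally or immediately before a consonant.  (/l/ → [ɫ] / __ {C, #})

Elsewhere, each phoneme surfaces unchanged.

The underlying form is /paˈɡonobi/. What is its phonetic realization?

[pəˈɡonəbə]

/p/ (word-initial): no rule targets it → [p].
/a/ meets the environment for rule 2 (in an unstressed syllable) → [ə].
/ɡ/ (between /a/ and /o/): rule 3 targets it, but not before a front vowel → unchanged [ɡ].
/o/ (between /ɡ/ and /n/) fails the environment for rule 2, so it stays [o].
/n/ (between /o/ and /o/) is unaffected → [n].
/o/ (between /n/ and /b/) occurs in an unstressed syllable → [ə] by rule 2.
/b/ (between /o/ and /i/) is unaffected → [b].
/i/ — word-final, in an unstressed syllable — surfaces as [ə] (rule 2).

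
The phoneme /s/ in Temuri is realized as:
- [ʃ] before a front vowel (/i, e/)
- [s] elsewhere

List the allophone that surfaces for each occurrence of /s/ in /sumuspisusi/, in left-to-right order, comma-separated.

Occurrence 1 (position 1): no conditioning environment matches → elsewhere allophone [s].
Occurrence 2 (position 5): no conditioning environment matches → elsewhere allophone [s].
Occurrence 3 (position 8): no conditioning environment matches → elsewhere allophone [s].
Occurrence 4 (position 10): before a front vowel (/i, e/) → [ʃ].

[s], [s], [s], [ʃ]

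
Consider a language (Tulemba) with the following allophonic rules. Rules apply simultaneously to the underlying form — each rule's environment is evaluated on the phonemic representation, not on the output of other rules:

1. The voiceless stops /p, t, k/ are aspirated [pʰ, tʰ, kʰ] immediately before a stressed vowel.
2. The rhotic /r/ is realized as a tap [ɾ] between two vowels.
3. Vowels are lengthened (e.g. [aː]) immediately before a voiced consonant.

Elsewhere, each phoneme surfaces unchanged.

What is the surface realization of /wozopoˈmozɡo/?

/w/ (word-initial): no rule targets it → [w].
/o/ (between /w/ and /z/): before a voiced consonant, so rule 3 applies → [oː].
/z/ (between /o/ and /o/) is unaffected → [z].
/o/ (between /z/ and /p/) is in the target of rule 3 but the environment (before a voiced consonant) is not met → [o].
/p/ (between /o/ and /o/) is in the target of rule 1 but the environment (immediately before a stressed vowel) is not met → [p].
/o/ (between /p/ and /m/) occurs before a voiced consonant → [oː] by rule 3.
/m/ (between /o/ and /o/): no rule targets it → [m].
/o/ — between /m/ and /z/, before a voiced consonant — surfaces as [oː] (rule 3).
/z/ — not in any rule's target class → [z].
/ɡ/ — not in any rule's target class → [ɡ].
/o/ (word-final) is in the target of rule 3 but the environment (before a voiced consonant) is not met → [o].

[woːzopoːˈmoːzɡo]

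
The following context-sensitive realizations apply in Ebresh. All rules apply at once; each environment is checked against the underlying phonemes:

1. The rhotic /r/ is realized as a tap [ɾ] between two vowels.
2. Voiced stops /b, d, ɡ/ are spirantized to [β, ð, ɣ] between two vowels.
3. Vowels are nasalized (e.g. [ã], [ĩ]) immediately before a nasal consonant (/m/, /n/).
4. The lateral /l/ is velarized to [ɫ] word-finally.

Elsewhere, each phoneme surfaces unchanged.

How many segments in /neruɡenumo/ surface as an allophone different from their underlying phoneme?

Segments that undergo a rule: /r/ → [ɾ] (rule 1); /ɡ/ → [ɣ] (rule 2); /e/ → [ẽ] (rule 3); /u/ → [ũ] (rule 3).
All other segments surface unchanged.

4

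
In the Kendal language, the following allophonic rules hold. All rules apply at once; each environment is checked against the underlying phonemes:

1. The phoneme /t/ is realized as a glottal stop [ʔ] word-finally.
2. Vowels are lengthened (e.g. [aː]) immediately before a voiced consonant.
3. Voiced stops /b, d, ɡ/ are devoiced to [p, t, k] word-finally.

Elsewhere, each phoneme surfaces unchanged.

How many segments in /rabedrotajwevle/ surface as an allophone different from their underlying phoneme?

4

Segments that undergo a rule: /a/ → [aː] (rule 2); /e/ → [eː] (rule 2); /a/ → [aː] (rule 2); /e/ → [eː] (rule 2).
All other segments surface unchanged.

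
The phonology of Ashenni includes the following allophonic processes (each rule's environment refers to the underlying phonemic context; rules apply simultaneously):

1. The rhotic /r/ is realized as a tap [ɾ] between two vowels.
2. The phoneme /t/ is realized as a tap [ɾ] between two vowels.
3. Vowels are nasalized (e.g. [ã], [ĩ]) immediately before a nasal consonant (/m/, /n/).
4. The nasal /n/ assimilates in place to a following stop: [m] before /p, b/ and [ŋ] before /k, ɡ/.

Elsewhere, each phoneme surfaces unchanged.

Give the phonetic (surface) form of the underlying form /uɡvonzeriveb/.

/u/ (word-initial): rule 3 targets it, but not before a nasal consonant → unchanged [u].
/ɡ/ — not in any rule's target class → [ɡ].
/v/ (between /ɡ/ and /o/): no rule targets it → [v].
/o/ (between /v/ and /n/) occurs before a nasal consonant → [õ] by rule 3.
/n/ (between /o/ and /z/) is in the target of rule 4 but the environment (before a labial or velar stop) is not met → [n].
/z/ — not in any rule's target class → [z].
/e/ (between /z/ and /r/): rule 3 targets it, but not before a nasal consonant → unchanged [e].
Rule 1 applies to /r/ (between /e/ and /i/: between two vowels) → [ɾ].
/i/ (between /r/ and /v/) is in the target of rule 3 but the environment (before a nasal consonant) is not met → [i].
/v/ (between /i/ and /e/) is unaffected → [v].
/e/ — between /v/ and /b/; rule 3 does not apply here → [e].
/b/ (word-final): no rule targets it → [b].

[uɡvõnzeɾiveb]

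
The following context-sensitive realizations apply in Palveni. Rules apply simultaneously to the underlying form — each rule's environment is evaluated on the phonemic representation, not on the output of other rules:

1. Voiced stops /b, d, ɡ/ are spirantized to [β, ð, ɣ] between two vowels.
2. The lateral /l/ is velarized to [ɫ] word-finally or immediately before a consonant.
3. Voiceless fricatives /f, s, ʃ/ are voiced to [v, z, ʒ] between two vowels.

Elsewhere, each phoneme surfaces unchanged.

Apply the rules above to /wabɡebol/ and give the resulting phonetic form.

/w/ (word-initial): no rule targets it → [w].
/a/ — not in any rule's target class → [a].
/b/ (between /a/ and /ɡ/) is in the target of rule 1 but the environment (between two vowels) is not met → [b].
/ɡ/ (between /b/ and /e/): rule 1 targets it, but not between two vowels → unchanged [ɡ].
/e/ (between /ɡ/ and /b/) is unaffected → [e].
/b/ meets the environment for rule 1 (between two vowels) → [β].
/o/ (between /b/ and /l/) is unaffected → [o].
Rule 2 applies to /l/ (word-final: word-finally or immediately before a consonant) → [ɫ].

[wabɡeβoɫ]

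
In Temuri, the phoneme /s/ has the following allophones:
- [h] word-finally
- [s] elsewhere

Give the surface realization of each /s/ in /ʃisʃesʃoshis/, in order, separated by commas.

[s], [s], [s], [h]

Occurrence 1 (position 3): no conditioning environment matches → elsewhere allophone [s].
Occurrence 2 (position 6): no conditioning environment matches → elsewhere allophone [s].
Occurrence 3 (position 9): no conditioning environment matches → elsewhere allophone [s].
Occurrence 4 (position 12): word-finally → [h].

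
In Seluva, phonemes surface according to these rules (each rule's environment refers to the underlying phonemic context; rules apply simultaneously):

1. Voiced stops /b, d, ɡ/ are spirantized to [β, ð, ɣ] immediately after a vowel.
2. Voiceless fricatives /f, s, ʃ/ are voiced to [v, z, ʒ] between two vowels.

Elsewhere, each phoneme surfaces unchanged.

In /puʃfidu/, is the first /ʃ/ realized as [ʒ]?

/ʃ/ (between /u/ and /f/) is in the target of rule 2 but the environment (between two vowels) is not met → [ʃ].
The actual realization is [ʃ], not [ʒ].

No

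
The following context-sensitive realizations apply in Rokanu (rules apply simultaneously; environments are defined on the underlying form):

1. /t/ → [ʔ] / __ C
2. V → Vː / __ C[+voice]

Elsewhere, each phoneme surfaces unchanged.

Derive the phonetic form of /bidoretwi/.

/b/ stays [b].
/i/ (between /b/ and /d/) occurs before a voiced consonant → [iː] by rule 2.
/d/ (between /i/ and /o/) is unaffected → [d].
/o/ — between /d/ and /r/, before a voiced consonant — surfaces as [oː] (rule 2).
/r/ — not in any rule's target class → [r].
/e/ — between /r/ and /t/; rule 2 does not apply here → [e].
Rule 1 applies to /t/ (between /e/ and /w/: immediately before a consonant) → [ʔ].
/w/ (between /t/ and /i/) is unaffected → [w].
/i/ (word-final) is in the target of rule 2 but the environment (before a voiced consonant) is not met → [i].

[biːdoːreʔwi]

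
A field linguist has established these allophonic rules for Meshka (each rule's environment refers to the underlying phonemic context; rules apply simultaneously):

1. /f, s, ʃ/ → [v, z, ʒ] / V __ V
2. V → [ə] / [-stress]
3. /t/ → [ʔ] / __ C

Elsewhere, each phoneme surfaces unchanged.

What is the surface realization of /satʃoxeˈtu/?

[səʔʃəxəˈtu]

/s/ (word-initial) fails the environment for rule 1, so it stays [s].
Rule 2 applies to /a/ (between /s/ and /t/: in an unstressed syllable) → [ə].
/t/ (between /a/ and /ʃ/): immediately before a consonant, so rule 3 applies → [ʔ].
/ʃ/ — between /t/ and /o/; rule 1 does not apply here → [ʃ].
/o/ — between /ʃ/ and /x/, in an unstressed syllable — surfaces as [ə] (rule 2).
/x/ (between /o/ and /e/) is unaffected → [x].
/e/ meets the environment for rule 2 (in an unstressed syllable) → [ə].
/t/ (between /e/ and /u/): rule 3 targets it, but not immediately before a consonant → unchanged [t].
/u/ — word-final; rule 2 does not apply here → [u].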